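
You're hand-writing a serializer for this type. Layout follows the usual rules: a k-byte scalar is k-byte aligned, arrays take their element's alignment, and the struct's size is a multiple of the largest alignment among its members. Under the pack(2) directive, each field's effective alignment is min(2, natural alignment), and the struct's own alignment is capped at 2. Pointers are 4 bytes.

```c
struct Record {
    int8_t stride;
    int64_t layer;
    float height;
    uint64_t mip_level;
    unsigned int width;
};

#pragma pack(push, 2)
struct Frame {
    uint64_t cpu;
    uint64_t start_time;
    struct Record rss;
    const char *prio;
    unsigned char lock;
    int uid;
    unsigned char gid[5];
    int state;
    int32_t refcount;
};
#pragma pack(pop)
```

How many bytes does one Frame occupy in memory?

Record: 0..1  stride  (1B, 1-aligned); 1..8  -- padding (7B); 8..16  layer  (8B, 8-aligned); 16..20  height  (4B, 4-aligned); 20..24  -- padding (4B); 24..32  mip_level  (8B, 8-aligned); 32..36  width  (4B, 4-aligned); 36..40  -- tail padding (4B); sizeof = 40, alignof = 8
0..8  cpu  (8B, 2-aligned)
8..16  start_time  (8B, 2-aligned)
16..56  rss  (40B, 2-aligned)
56..60  prio  (4B, 2-aligned)
60..61  lock  (1B, 1-aligned)
61..62  -- padding (1B)
62..66  uid  (4B, 2-aligned)
66..71  gid  (5B, 1-aligned)
71..72  -- padding (1B)
72..76  state  (4B, 2-aligned)
76..80  refcount  (4B, 2-aligned)
sizeof = 80, alignof = 2

80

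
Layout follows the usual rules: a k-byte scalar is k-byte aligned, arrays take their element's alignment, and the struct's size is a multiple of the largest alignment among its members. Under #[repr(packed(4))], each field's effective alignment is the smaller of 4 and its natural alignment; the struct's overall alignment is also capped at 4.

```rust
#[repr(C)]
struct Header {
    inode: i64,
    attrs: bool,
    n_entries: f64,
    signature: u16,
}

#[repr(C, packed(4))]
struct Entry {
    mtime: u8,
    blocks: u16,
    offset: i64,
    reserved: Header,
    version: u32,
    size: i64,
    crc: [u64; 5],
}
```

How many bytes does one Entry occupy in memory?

Header: @0: inode [8B, align 8] → 8; @8: attrs [1B, align 1] → 9; +7 pad (align 8); @16: n_entries [8B, align 8] → 24; @24: signature [2B, align 2] → 26; +6 tail pad (align 8); size 32, align 8
@0: mtime [1B, align 1] → 1
+1 pad (align 2)
@2: blocks [2B, align 2] → 4
@4: offset [8B, align 4] → 12
@12: reserved [32B, align 4] → 44
@44: version [4B, align 4] → 48
@48: size [8B, align 4] → 56
@56: crc [40B, align 4] → 96
size 96, align 4

96 bytes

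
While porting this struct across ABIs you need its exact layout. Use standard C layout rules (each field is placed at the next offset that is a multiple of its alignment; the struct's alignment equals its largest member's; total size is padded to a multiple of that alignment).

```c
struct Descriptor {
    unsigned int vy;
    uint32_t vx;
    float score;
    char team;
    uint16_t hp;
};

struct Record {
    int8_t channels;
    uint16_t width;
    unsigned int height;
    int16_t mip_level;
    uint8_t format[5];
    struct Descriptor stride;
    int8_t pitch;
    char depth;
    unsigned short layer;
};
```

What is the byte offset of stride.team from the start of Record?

28

Descriptor: 0..4  vy  (4B, 4-aligned); 4..8  vx  (4B, 4-aligned); 8..12  score  (4B, 4-aligned); 12..13  team  (1B, 1-aligned); 13..14  -- padding (1B); 14..16  hp  (2B, 2-aligned); sizeof = 16, alignof = 4
0..1  channels  (1B, 1-aligned)
1..2  -- padding (1B)
2..4  width  (2B, 2-aligned)
4..8  height  (4B, 4-aligned)
8..10  mip_level  (2B, 2-aligned)
10..15  format  (5B, 1-aligned)
15..16  -- padding (1B)
16..32  stride  (16B, 4-aligned)
within Descriptor: team at 12
16 + 12 = 28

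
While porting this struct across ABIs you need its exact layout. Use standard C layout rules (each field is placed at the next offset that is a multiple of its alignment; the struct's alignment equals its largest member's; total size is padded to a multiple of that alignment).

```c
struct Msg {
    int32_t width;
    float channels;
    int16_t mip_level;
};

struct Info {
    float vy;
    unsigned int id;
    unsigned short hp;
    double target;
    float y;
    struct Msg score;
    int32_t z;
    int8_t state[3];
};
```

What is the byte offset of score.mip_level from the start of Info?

Msg: 0..4  width  (4B, 4-aligned); 4..8  channels  (4B, 4-aligned); 8..10  mip_level  (2B, 2-aligned); 10..12  -- tail padding (2B); sizeof = 12, alignof = 4
0..4  vy  (4B, 4-aligned)
4..8  id  (4B, 4-aligned)
8..10  hp  (2B, 2-aligned)
10..16  -- padding (6B)
16..24  target  (8B, 8-aligned)
24..28  y  (4B, 4-aligned)
28..40  score  (12B, 4-aligned)
within Msg: mip_level at 8
28 + 8 = 36

36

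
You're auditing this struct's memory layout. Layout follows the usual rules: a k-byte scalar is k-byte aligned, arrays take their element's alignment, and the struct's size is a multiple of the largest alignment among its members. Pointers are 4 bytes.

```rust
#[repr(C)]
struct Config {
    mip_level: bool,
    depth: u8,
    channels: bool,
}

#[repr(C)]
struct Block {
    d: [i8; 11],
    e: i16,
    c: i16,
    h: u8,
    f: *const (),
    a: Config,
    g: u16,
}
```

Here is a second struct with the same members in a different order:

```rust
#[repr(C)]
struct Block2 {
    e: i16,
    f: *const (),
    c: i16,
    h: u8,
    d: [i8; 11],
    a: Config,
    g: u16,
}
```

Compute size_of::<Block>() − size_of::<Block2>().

4

Config: @0: mip_level [1B, align 1] → 1; @1: depth [1B, align 1] → 2; @2: channels [1B, align 1] → 3; size 3, align 1
@0: d [11B, align 1] → 11
+1 pad (align 2)
@12: e [2B, align 2] → 14
@14: c [2B, align 2] → 16
@16: h [1B, align 1] → 17
+3 pad (align 4)
@20: f [4B, align 4] → 24
@24: a [3B, align 1] → 27
+1 pad (align 2)
@28: g [2B, align 2] → 30
+2 tail pad (align 4)
size 32, align 4
— Block2 —
@0: e [2B, align 2] → 2
+2 pad (align 4)
@4: f [4B, align 4] → 8
@8: c [2B, align 2] → 10
@10: h [1B, align 1] → 11
@11: d [11B, align 1] → 22
@22: a [3B, align 1] → 25
+1 pad (align 2)
@26: g [2B, align 2] → 28
size 28, align 4
32 − 28 = 4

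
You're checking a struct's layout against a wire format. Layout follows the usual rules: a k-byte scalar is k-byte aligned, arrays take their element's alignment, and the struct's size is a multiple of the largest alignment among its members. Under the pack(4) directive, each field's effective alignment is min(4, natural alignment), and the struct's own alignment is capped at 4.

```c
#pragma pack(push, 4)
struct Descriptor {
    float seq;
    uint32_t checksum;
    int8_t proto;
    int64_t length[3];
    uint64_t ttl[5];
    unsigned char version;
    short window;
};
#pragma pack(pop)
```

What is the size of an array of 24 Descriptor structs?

0..4  seq  (4B, 4-aligned)
4..8  checksum  (4B, 4-aligned)
8..9  proto  (1B, 1-aligned)
9..12  -- padding (3B)
12..36  length  (24B, 4-aligned)
36..76  ttl  (40B, 4-aligned)
76..77  version  (1B, 1-aligned)
77..78  -- padding (1B)
78..80  window  (2B, 2-aligned)
sizeof = 80, alignof = 4
array of 24: 24 × 80 = 1920

1920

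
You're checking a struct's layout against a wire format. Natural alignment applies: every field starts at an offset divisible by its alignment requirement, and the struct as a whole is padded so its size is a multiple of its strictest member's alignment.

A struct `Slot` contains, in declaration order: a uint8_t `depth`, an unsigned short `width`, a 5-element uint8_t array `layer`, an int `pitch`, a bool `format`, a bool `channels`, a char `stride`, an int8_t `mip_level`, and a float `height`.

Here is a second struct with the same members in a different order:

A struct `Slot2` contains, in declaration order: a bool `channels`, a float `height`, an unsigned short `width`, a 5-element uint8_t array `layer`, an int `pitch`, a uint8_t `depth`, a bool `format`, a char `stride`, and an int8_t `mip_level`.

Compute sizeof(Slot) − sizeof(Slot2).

@0: depth [1B, align 1] → 1
+1 pad (align 2)
@2: width [2B, align 2] → 4
@4: layer [5B, align 1] → 9
+3 pad (align 4)
@12: pitch [4B, align 4] → 16
@16: format [1B, align 1] → 17
@17: channels [1B, align 1] → 18
@18: stride [1B, align 1] → 19
@19: mip_level [1B, align 1] → 20
@20: height [4B, align 4] → 24
size 24, align 4
— Slot2 —
@0: channels [1B, align 1] → 1
+3 pad (align 4)
@4: height [4B, align 4] → 8
@8: width [2B, align 2] → 10
@10: layer [5B, align 1] → 15
+1 pad (align 4)
@16: pitch [4B, align 4] → 20
@20: depth [1B, align 1] → 21
@21: format [1B, align 1] → 22
@22: stride [1B, align 1] → 23
@23: mip_level [1B, align 1] → 24
size 24, align 4
24 − 24 = 0

0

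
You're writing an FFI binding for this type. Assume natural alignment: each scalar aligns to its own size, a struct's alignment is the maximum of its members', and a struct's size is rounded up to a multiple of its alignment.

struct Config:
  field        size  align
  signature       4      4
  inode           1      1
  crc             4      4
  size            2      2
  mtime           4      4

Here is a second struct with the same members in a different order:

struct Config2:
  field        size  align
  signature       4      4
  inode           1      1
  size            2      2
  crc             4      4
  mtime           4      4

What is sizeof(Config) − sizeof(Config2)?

@0: signature [4B, align 4] → 4
@4: inode [1B, align 1] → 5
+3 pad (align 4)
@8: crc [4B, align 4] → 12
@12: size [2B, align 2] → 14
+2 pad (align 4)
@16: mtime [4B, align 4] → 20
size 20, align 4
— Config2 —
@0: signature [4B, align 4] → 4
@4: inode [1B, align 1] → 5
+1 pad (align 2)
@6: size [2B, align 2] → 8
@8: crc [4B, align 4] → 12
@12: mtime [4B, align 4] → 16
size 16, align 4
20 − 16 = 4

4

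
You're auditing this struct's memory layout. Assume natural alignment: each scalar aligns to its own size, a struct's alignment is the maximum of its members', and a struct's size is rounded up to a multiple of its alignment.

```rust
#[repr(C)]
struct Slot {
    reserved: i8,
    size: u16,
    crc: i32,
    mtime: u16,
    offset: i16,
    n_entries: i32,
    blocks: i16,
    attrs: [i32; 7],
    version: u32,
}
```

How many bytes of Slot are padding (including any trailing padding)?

3

0..1  reserved  (1B, 1-aligned)
1..2  -- padding (1B)
2..4  size  (2B, 2-aligned)
4..8  crc  (4B, 4-aligned)
8..10  mtime  (2B, 2-aligned)
10..12  offset  (2B, 2-aligned)
12..16  n_entries  (4B, 4-aligned)
16..18  blocks  (2B, 2-aligned)
18..20  -- padding (2B)
20..48  attrs  (28B, 4-aligned)
48..52  version  (4B, 4-aligned)
sizeof = 52, alignof = 4
data bytes 49, size 52 → padding 3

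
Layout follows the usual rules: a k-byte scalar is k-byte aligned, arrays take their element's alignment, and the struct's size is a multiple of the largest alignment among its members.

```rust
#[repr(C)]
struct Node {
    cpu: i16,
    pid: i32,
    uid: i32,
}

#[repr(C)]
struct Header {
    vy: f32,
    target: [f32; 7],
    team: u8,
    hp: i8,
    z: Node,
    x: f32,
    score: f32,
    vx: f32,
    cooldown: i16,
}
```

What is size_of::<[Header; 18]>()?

1152

Node: cpu at 0 (size 2, align 2) → ends 2; pad 2 to align 4 for pid; pid at 4 (size 4, align 4) → ends 8; uid at 8 (size 4, align 4) → ends 12; total 12 bytes, alignment 4
vy at 0 (size 4, align 4) → ends 4
target at 4 (size 28, align 4) → ends 32
team at 32 (size 1, align 1) → ends 33
hp at 33 (size 1, align 1) → ends 34
pad 2 to align 4 for z
z at 36 (size 12, align 4) → ends 48
x at 48 (size 4, align 4) → ends 52
score at 52 (size 4, align 4) → ends 56
vx at 56 (size 4, align 4) → ends 60
cooldown at 60 (size 2, align 2) → ends 62
tail pad 2 to reach multiple of 4
total 64 bytes, alignment 4
array of 18: 18 × 64 = 1152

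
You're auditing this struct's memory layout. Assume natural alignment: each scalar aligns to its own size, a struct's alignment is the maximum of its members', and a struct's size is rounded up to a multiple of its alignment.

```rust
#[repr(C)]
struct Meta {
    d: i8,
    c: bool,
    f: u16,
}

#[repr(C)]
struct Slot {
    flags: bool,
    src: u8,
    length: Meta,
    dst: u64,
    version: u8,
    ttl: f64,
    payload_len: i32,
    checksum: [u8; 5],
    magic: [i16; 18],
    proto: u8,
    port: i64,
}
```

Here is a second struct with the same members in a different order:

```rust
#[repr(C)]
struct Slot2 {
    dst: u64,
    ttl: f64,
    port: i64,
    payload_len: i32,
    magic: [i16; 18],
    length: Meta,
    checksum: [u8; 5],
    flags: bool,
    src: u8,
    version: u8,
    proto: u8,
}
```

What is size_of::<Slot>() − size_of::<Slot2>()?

Meta: 0..1  d  (1B, 1-aligned); 1..2  c  (1B, 1-aligned); 2..4  f  (2B, 2-aligned); sizeof = 4, alignof = 2
0..1  flags  (1B, 1-aligned)
1..2  src  (1B, 1-aligned)
2..6  length  (4B, 2-aligned)
6..8  -- padding (2B)
8..16  dst  (8B, 8-aligned)
16..17  version  (1B, 1-aligned)
17..24  -- padding (7B)
24..32  ttl  (8B, 8-aligned)
32..36  payload_len  (4B, 4-aligned)
36..41  checksum  (5B, 1-aligned)
41..42  -- padding (1B)
42..78  magic  (36B, 2-aligned)
78..79  proto  (1B, 1-aligned)
79..80  -- padding (1B)
80..88  port  (8B, 8-aligned)
sizeof = 88, alignof = 8
— Slot2 —
0..8  dst  (8B, 8-aligned)
8..16  ttl  (8B, 8-aligned)
16..24  port  (8B, 8-aligned)
24..28  payload_len  (4B, 4-aligned)
28..64  magic  (36B, 2-aligned)
64..68  length  (4B, 2-aligned)
68..73  checksum  (5B, 1-aligned)
73..74  flags  (1B, 1-aligned)
74..75  src  (1B, 1-aligned)
75..76  version  (1B, 1-aligned)
76..77  proto  (1B, 1-aligned)
77..80  -- tail padding (3B)
sizeof = 80, alignof = 8
88 − 80 = 8

8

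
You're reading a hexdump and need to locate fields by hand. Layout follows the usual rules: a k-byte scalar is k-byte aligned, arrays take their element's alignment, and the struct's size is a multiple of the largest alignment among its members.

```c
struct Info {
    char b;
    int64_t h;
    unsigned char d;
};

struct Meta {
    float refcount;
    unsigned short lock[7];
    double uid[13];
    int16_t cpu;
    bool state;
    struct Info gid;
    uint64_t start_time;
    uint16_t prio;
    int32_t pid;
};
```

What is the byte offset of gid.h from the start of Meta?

Info: 0..1  b  (1B, 1-aligned); 1..8  -- padding (7B); 8..16  h  (8B, 8-aligned); 16..17  d  (1B, 1-aligned); 17..24  -- tail padding (7B); sizeof = 24, alignof = 8
0..4  refcount  (4B, 4-aligned)
4..18  lock  (14B, 2-aligned)
18..24  -- padding (6B)
24..128  uid  (104B, 8-aligned)
128..130  cpu  (2B, 2-aligned)
130..131  state  (1B, 1-aligned)
131..136  -- padding (5B)
136..160  gid  (24B, 8-aligned)
within Info: h at 8
136 + 8 = 144

144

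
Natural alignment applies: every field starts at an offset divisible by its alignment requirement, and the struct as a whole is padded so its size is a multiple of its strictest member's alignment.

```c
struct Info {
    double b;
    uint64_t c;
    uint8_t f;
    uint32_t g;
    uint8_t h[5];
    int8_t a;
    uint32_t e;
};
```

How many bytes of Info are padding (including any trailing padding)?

9

0..8  b  (8B, 8-aligned)
8..16  c  (8B, 8-aligned)
16..17  f  (1B, 1-aligned)
17..20  -- padding (3B)
20..24  g  (4B, 4-aligned)
24..29  h  (5B, 1-aligned)
29..30  a  (1B, 1-aligned)
30..32  -- padding (2B)
32..36  e  (4B, 4-aligned)
36..40  -- tail padding (4B)
sizeof = 40, alignof = 8
data bytes 31, size 40 → padding 9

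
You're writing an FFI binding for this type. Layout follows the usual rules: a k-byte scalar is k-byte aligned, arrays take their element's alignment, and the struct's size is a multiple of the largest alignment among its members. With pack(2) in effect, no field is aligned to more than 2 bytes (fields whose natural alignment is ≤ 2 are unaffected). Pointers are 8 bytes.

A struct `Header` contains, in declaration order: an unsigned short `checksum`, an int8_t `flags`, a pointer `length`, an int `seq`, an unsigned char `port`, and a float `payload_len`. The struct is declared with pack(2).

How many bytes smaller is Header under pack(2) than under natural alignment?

10

natural layout:
  @0: checksum [2B, align 2] → 2
  @2: flags [1B, align 1] → 3
  +5 pad (align 8)
  @8: length [8B, align 8] → 16
  @16: seq [4B, align 4] → 20
  @20: port [1B, align 1] → 21
  +3 pad (align 4)
  @24: payload_len [4B, align 4] → 28
  +4 tail pad (align 8)
  size 32, align 8
packed(2) layout:
  @0: checksum [2B, align 2] → 2
  @2: flags [1B, align 1] → 3
  +1 pad (align 2)
  @4: length [8B, align 2] → 12
  @12: seq [4B, align 2] → 16
  @16: port [1B, align 1] → 17
  +1 pad (align 2)
  @18: payload_len [4B, align 2] → 22
  size 22, align 2
32 − 22 = 10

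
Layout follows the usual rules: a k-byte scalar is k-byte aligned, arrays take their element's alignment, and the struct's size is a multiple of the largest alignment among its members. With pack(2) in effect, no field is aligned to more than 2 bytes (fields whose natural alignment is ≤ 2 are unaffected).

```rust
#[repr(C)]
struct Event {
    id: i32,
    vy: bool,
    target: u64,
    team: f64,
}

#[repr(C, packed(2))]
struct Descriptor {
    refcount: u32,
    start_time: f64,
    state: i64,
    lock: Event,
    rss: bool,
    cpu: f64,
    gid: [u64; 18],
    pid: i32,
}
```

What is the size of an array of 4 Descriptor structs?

Event: id at 0 (size 4, align 4) → ends 4; vy at 4 (size 1, align 1) → ends 5; pad 3 to align 8 for target; target at 8 (size 8, align 8) → ends 16; team at 16 (size 8, align 8) → ends 24; total 24 bytes, alignment 8
refcount at 0 (size 4, align 2) → ends 4
start_time at 4 (size 8, align 2) → ends 12
state at 12 (size 8, align 2) → ends 20
lock at 20 (size 24, align 2) → ends 44
rss at 44 (size 1, align 1) → ends 45
pad 1 to align 2 for cpu
cpu at 46 (size 8, align 2) → ends 54
gid at 54 (size 144, align 2) → ends 198
pid at 198 (size 4, align 2) → ends 202
total 202 bytes, alignment 2
array of 4: 4 × 202 = 808

808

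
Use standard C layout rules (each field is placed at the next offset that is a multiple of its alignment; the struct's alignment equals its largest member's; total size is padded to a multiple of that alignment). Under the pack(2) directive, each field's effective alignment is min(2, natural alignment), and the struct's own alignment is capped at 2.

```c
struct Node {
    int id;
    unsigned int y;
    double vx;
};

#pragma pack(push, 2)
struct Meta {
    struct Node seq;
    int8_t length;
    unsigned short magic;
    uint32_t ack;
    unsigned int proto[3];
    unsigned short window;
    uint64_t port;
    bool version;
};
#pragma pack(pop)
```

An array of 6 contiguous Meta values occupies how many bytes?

288

Node: 0..4  id  (4B, 4-aligned); 4..8  y  (4B, 4-aligned); 8..16  vx  (8B, 8-aligned); sizeof = 16, alignof = 8
0..16  seq  (16B, 2-aligned)
16..17  length  (1B, 1-aligned)
17..18  -- padding (1B)
18..20  magic  (2B, 2-aligned)
20..24  ack  (4B, 2-aligned)
24..36  proto  (12B, 2-aligned)
36..38  window  (2B, 2-aligned)
38..46  port  (8B, 2-aligned)
46..47  version  (1B, 1-aligned)
47..48  -- tail padding (1B)
sizeof = 48, alignof = 2
array of 6: 6 × 48 = 288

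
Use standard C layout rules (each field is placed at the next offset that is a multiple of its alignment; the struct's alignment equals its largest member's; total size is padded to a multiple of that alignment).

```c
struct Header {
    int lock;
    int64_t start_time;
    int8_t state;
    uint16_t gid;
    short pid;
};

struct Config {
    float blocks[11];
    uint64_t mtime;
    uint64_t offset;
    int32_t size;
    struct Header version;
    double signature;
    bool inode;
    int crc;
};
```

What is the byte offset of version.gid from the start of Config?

Header: lock at 0 (size 4, align 4) → ends 4; pad 4 to align 8 for start_time; start_time at 8 (size 8, align 8) → ends 16; state at 16 (size 1, align 1) → ends 17; pad 1 to align 2 for gid; gid at 18 (size 2, align 2) → ends 20; pid at 20 (size 2, align 2) → ends 22; tail pad 2 to reach multiple of 8; total 24 bytes, alignment 8
blocks at 0 (size 44, align 4) → ends 44
pad 4 to align 8 for mtime
mtime at 48 (size 8, align 8) → ends 56
offset at 56 (size 8, align 8) → ends 64
size at 64 (size 4, align 4) → ends 68
pad 4 to align 8 for version
version at 72 (size 24, align 8) → ends 96
within Header: gid at 18
72 + 18 = 90

90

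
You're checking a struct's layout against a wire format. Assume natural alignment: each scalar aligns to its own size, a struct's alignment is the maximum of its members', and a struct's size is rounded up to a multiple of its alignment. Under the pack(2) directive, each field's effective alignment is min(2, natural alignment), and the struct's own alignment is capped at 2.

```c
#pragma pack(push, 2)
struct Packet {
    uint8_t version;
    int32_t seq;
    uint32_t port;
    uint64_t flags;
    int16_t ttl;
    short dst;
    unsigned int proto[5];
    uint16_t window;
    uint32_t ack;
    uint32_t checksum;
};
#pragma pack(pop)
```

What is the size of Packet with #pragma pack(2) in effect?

52

0..1  version  (1B, 1-aligned)
1..2  -- padding (1B)
2..6  seq  (4B, 2-aligned)
6..10  port  (4B, 2-aligned)
10..18  flags  (8B, 2-aligned)
18..20  ttl  (2B, 2-aligned)
20..22  dst  (2B, 2-aligned)
22..42  proto  (20B, 2-aligned)
42..44  window  (2B, 2-aligned)
44..48  ack  (4B, 2-aligned)
48..52  checksum  (4B, 2-aligned)
sizeof = 52, alignof = 2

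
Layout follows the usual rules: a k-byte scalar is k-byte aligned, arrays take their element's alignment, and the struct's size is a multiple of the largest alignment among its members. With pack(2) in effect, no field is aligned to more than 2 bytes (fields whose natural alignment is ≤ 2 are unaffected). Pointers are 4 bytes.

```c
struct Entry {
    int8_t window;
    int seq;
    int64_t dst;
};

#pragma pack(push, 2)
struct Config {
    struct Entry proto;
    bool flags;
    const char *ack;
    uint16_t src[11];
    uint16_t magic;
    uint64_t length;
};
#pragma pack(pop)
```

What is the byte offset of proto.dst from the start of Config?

Entry: @0: window [1B, align 1] → 1; +3 pad (align 4); @4: seq [4B, align 4] → 8; @8: dst [8B, align 8] → 16; size 16, align 8
@0: proto [16B, align 2] → 16
within Entry: dst at 8
0 + 8 = 8

8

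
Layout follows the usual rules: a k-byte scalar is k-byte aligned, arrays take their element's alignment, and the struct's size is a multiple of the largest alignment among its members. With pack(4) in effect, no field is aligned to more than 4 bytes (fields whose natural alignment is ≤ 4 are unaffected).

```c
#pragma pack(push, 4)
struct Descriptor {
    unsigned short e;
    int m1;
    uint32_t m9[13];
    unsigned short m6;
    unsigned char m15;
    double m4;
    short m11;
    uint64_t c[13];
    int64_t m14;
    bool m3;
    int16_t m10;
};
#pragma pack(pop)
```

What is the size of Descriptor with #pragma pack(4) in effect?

192

0..2  e  (2B, 2-aligned)
2..4  -- padding (2B)
4..8  m1  (4B, 4-aligned)
8..60  m9  (52B, 4-aligned)
60..62  m6  (2B, 2-aligned)
62..63  m15  (1B, 1-aligned)
63..64  -- padding (1B)
64..72  m4  (8B, 4-aligned)
72..74  m11  (2B, 2-aligned)
74..76  -- padding (2B)
76..180  c  (104B, 4-aligned)
180..188  m14  (8B, 4-aligned)
188..189  m3  (1B, 1-aligned)
189..190  -- padding (1B)
190..192  m10  (2B, 2-aligned)
sizeof = 192, alignof = 4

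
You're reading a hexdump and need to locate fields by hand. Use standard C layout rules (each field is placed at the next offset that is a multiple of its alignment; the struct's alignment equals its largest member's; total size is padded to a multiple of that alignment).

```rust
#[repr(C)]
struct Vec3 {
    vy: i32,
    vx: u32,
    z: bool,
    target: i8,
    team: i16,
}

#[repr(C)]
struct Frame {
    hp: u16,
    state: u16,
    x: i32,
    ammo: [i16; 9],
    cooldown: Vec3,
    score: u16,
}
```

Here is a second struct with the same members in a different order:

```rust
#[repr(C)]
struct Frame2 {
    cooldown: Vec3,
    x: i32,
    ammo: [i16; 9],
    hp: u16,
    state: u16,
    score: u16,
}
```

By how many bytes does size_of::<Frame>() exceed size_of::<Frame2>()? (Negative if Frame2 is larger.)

Vec3: vy at 0 (size 4, align 4) → ends 4; vx at 4 (size 4, align 4) → ends 8; z at 8 (size 1, align 1) → ends 9; target at 9 (size 1, align 1) → ends 10; team at 10 (size 2, align 2) → ends 12; total 12 bytes, alignment 4
hp at 0 (size 2, align 2) → ends 2
state at 2 (size 2, align 2) → ends 4
x at 4 (size 4, align 4) → ends 8
ammo at 8 (size 18, align 2) → ends 26
pad 2 to align 4 for cooldown
cooldown at 28 (size 12, align 4) → ends 40
score at 40 (size 2, align 2) → ends 42
tail pad 2 to reach multiple of 4
total 44 bytes, alignment 4
— Frame2 —
cooldown at 0 (size 12, align 4) → ends 12
x at 12 (size 4, align 4) → ends 16
ammo at 16 (size 18, align 2) → ends 34
hp at 34 (size 2, align 2) → ends 36
state at 36 (size 2, align 2) → ends 38
score at 38 (size 2, align 2) → ends 40
total 40 bytes, alignment 4
44 − 40 = 4

4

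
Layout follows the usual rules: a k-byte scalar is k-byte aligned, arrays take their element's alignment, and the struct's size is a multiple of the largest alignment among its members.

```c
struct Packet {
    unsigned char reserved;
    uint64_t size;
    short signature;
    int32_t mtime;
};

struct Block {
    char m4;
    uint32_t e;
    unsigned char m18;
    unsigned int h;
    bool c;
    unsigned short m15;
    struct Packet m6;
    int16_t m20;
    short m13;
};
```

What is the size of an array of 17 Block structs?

952

Packet: @0: reserved [1B, align 1] → 1; +7 pad (align 8); @8: size [8B, align 8] → 16; @16: signature [2B, align 2] → 18; +2 pad (align 4); @20: mtime [4B, align 4] → 24; size 24, align 8
@0: m4 [1B, align 1] → 1
+3 pad (align 4)
@4: e [4B, align 4] → 8
@8: m18 [1B, align 1] → 9
+3 pad (align 4)
@12: h [4B, align 4] → 16
@16: c [1B, align 1] → 17
+1 pad (align 2)
@18: m15 [2B, align 2] → 20
+4 pad (align 8)
@24: m6 [24B, align 8] → 48
@48: m20 [2B, align 2] → 50
@50: m13 [2B, align 2] → 52
+4 tail pad (align 8)
size 56, align 8
array of 17: 17 × 56 = 952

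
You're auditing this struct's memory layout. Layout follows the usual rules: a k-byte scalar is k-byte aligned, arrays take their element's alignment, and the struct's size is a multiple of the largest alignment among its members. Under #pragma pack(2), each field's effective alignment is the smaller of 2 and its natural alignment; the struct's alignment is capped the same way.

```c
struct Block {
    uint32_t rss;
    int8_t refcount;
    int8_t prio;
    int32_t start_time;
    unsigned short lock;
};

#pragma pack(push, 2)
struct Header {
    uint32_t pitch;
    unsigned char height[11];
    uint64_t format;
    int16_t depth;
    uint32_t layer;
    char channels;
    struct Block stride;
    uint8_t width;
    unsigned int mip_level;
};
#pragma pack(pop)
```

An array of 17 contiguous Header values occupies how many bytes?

918

Block: @0: rss [4B, align 4] → 4; @4: refcount [1B, align 1] → 5; @5: prio [1B, align 1] → 6; +2 pad (align 4); @8: start_time [4B, align 4] → 12; @12: lock [2B, align 2] → 14; +2 tail pad (align 4); size 16, align 4
@0: pitch [4B, align 2] → 4
@4: height [11B, align 1] → 15
+1 pad (align 2)
@16: format [8B, align 2] → 24
@24: depth [2B, align 2] → 26
@26: layer [4B, align 2] → 30
@30: channels [1B, align 1] → 31
+1 pad (align 2)
@32: stride [16B, align 2] → 48
@48: width [1B, align 1] → 49
+1 pad (align 2)
@50: mip_level [4B, align 2] → 54
size 54, align 2
array of 17: 17 × 54 = 918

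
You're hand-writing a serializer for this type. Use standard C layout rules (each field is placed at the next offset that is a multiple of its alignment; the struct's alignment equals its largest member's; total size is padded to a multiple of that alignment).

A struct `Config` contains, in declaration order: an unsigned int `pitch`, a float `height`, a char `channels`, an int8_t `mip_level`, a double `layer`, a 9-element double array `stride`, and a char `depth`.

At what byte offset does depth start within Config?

96

0..4  pitch  (4B, 4-aligned)
4..8  height  (4B, 4-aligned)
8..9  channels  (1B, 1-aligned)
9..10  mip_level  (1B, 1-aligned)
10..16  -- padding (6B)
16..24  layer  (8B, 8-aligned)
24..96  stride  (72B, 8-aligned)
96..97  depth  (1B, 1-aligned)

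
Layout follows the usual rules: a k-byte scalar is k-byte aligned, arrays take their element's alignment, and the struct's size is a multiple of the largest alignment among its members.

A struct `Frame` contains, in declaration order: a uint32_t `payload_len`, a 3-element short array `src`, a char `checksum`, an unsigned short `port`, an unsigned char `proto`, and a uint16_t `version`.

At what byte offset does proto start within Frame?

14

payload_len at 0 (size 4, align 4) → ends 4
src at 4 (size 6, align 2) → ends 10
checksum at 10 (size 1, align 1) → ends 11
pad 1 to align 2 for port
port at 12 (size 2, align 2) → ends 14
proto at 14 (size 1, align 1) → ends 15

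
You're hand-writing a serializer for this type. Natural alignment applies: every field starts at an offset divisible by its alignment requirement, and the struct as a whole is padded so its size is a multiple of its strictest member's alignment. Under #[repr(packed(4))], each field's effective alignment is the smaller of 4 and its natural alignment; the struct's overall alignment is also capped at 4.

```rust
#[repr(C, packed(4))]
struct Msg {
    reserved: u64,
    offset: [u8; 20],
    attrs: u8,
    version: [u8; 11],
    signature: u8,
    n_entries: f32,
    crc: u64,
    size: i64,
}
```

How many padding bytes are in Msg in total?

3

reserved at 0 (size 8, align 4) → ends 8
offset at 8 (size 20, align 1) → ends 28
attrs at 28 (size 1, align 1) → ends 29
version at 29 (size 11, align 1) → ends 40
signature at 40 (size 1, align 1) → ends 41
pad 3 to align 4 for n_entries
n_entries at 44 (size 4, align 4) → ends 48
crc at 48 (size 8, align 4) → ends 56
size at 56 (size 8, align 4) → ends 64
total 64 bytes, alignment 4
data bytes 61, size 64 → padding 3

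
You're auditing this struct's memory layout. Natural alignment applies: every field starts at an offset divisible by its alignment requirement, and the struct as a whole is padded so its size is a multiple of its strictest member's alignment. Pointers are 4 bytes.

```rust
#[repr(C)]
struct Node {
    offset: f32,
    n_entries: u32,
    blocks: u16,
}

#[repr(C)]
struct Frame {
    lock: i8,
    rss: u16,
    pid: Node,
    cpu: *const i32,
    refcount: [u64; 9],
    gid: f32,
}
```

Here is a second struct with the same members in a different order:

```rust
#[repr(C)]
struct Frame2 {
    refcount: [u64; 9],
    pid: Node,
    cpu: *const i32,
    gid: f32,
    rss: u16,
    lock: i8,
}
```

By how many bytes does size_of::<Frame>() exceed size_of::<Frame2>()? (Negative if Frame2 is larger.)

Node: @0: offset [4B, align 4] → 4; @4: n_entries [4B, align 4] → 8; @8: blocks [2B, align 2] → 10; +2 tail pad (align 4); size 12, align 4
@0: lock [1B, align 1] → 1
+1 pad (align 2)
@2: rss [2B, align 2] → 4
@4: pid [12B, align 4] → 16
@16: cpu [4B, align 4] → 20
+4 pad (align 8)
@24: refcount [72B, align 8] → 96
@96: gid [4B, align 4] → 100
+4 tail pad (align 8)
size 104, align 8
— Frame2 —
@0: refcount [72B, align 8] → 72
@72: pid [12B, align 4] → 84
@84: cpu [4B, align 4] → 88
@88: gid [4B, align 4] → 92
@92: rss [2B, align 2] → 94
@94: lock [1B, align 1] → 95
+1 tail pad (align 8)
size 96, align 8
104 − 96 = 8

8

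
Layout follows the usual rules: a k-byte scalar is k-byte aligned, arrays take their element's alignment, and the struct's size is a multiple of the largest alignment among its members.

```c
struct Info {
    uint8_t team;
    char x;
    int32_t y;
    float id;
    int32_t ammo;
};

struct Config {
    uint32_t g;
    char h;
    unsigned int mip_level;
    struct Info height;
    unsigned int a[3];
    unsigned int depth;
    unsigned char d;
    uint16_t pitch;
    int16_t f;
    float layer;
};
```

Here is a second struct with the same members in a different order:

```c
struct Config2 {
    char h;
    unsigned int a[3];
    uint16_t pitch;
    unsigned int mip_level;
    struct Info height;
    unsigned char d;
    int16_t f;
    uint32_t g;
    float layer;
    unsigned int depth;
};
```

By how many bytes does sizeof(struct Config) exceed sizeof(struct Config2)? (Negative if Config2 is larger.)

0

Info: team at 0 (size 1, align 1) → ends 1; x at 1 (size 1, align 1) → ends 2; pad 2 to align 4 for y; y at 4 (size 4, align 4) → ends 8; id at 8 (size 4, align 4) → ends 12; ammo at 12 (size 4, align 4) → ends 16; total 16 bytes, alignment 4
g at 0 (size 4, align 4) → ends 4
h at 4 (size 1, align 1) → ends 5
pad 3 to align 4 for mip_level
mip_level at 8 (size 4, align 4) → ends 12
height at 12 (size 16, align 4) → ends 28
a at 28 (size 12, align 4) → ends 40
depth at 40 (size 4, align 4) → ends 44
d at 44 (size 1, align 1) → ends 45
pad 1 to align 2 for pitch
pitch at 46 (size 2, align 2) → ends 48
f at 48 (size 2, align 2) → ends 50
pad 2 to align 4 for layer
layer at 52 (size 4, align 4) → ends 56
total 56 bytes, alignment 4
— Config2 —
h at 0 (size 1, align 1) → ends 1
pad 3 to align 4 for a
a at 4 (size 12, align 4) → ends 16
pitch at 16 (size 2, align 2) → ends 18
pad 2 to align 4 for mip_level
mip_level at 20 (size 4, align 4) → ends 24
height at 24 (size 16, align 4) → ends 40
d at 40 (size 1, align 1) → ends 41
pad 1 to align 2 for f
f at 42 (size 2, align 2) → ends 44
g at 44 (size 4, align 4) → ends 48
layer at 48 (size 4, align 4) → ends 52
depth at 52 (size 4, align 4) → ends 56
total 56 bytes, alignment 4
56 − 56 = 0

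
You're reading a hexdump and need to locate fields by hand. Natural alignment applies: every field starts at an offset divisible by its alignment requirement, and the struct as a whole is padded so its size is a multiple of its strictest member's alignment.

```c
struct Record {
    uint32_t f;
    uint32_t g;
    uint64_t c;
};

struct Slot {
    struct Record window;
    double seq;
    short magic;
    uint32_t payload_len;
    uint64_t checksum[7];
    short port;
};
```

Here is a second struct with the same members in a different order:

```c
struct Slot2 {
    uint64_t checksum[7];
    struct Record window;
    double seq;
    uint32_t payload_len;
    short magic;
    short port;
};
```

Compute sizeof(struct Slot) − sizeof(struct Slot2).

8

Record: @0: f [4B, align 4] → 4; @4: g [4B, align 4] → 8; @8: c [8B, align 8] → 16; size 16, align 8
@0: window [16B, align 8] → 16
@16: seq [8B, align 8] → 24
@24: magic [2B, align 2] → 26
+2 pad (align 4)
@28: payload_len [4B, align 4] → 32
@32: checksum [56B, align 8] → 88
@88: port [2B, align 2] → 90
+6 tail pad (align 8)
size 96, align 8
— Slot2 —
@0: checksum [56B, align 8] → 56
@56: window [16B, align 8] → 72
@72: seq [8B, align 8] → 80
@80: payload_len [4B, align 4] → 84
@84: magic [2B, align 2] → 86
@86: port [2B, align 2] → 88
size 88, align 8
96 − 88 = 8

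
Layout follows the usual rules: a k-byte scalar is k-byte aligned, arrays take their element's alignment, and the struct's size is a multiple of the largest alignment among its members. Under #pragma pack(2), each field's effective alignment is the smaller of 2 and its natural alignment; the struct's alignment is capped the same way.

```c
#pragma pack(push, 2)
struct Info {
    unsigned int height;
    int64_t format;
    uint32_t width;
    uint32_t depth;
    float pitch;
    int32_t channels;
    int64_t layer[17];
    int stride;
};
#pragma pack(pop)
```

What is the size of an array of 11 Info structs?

1848

0..4  height  (4B, 2-aligned)
4..12  format  (8B, 2-aligned)
12..16  width  (4B, 2-aligned)
16..20  depth  (4B, 2-aligned)
20..24  pitch  (4B, 2-aligned)
24..28  channels  (4B, 2-aligned)
28..164  layer  (136B, 2-aligned)
164..168  stride  (4B, 2-aligned)
sizeof = 168, alignof = 2
array of 11: 11 × 168 = 1848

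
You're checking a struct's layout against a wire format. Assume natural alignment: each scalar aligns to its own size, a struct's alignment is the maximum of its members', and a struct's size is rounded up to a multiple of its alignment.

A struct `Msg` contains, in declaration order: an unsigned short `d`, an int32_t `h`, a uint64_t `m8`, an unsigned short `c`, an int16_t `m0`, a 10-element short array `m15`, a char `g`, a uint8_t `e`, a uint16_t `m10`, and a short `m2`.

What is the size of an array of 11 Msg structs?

@0: d [2B, align 2] → 2
+2 pad (align 4)
@4: h [4B, align 4] → 8
@8: m8 [8B, align 8] → 16
@16: c [2B, align 2] → 18
@18: m0 [2B, align 2] → 20
@20: m15 [20B, align 2] → 40
@40: g [1B, align 1] → 41
@41: e [1B, align 1] → 42
@42: m10 [2B, align 2] → 44
@44: m2 [2B, align 2] → 46
+2 tail pad (align 8)
size 48, align 8
array of 11: 11 × 48 = 528

528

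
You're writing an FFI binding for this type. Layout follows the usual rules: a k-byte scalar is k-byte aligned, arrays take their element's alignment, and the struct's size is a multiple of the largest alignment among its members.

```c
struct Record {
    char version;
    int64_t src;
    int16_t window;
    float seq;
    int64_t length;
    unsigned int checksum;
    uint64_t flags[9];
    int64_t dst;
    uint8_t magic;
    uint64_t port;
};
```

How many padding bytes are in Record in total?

20

@0: version [1B, align 1] → 1
+7 pad (align 8)
@8: src [8B, align 8] → 16
@16: window [2B, align 2] → 18
+2 pad (align 4)
@20: seq [4B, align 4] → 24
@24: length [8B, align 8] → 32
@32: checksum [4B, align 4] → 36
+4 pad (align 8)
@40: flags [72B, align 8] → 112
@112: dst [8B, align 8] → 120
@120: magic [1B, align 1] → 121
+7 pad (align 8)
@128: port [8B, align 8] → 136
size 136, align 8
data bytes 116, size 136 → padding 20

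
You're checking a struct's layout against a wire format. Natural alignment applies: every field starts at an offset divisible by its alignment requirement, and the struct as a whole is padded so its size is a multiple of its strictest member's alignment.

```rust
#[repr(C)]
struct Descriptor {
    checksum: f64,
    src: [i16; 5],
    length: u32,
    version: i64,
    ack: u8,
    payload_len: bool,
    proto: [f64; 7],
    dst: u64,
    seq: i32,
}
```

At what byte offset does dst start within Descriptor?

96

checksum at 0 (size 8, align 8) → ends 8
src at 8 (size 10, align 2) → ends 18
pad 2 to align 4 for length
length at 20 (size 4, align 4) → ends 24
version at 24 (size 8, align 8) → ends 32
ack at 32 (size 1, align 1) → ends 33
payload_len at 33 (size 1, align 1) → ends 34
pad 6 to align 8 for proto
proto at 40 (size 56, align 8) → ends 96
dst at 96 (size 8, align 8) → ends 104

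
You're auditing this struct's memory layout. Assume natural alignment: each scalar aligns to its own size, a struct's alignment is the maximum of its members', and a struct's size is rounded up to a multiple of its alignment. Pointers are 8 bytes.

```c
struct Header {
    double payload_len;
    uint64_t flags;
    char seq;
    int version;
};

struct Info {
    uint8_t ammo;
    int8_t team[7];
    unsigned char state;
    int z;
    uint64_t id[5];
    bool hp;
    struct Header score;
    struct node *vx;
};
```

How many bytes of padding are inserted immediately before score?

7

Header: 0..8  payload_len  (8B, 8-aligned); 8..16  flags  (8B, 8-aligned); 16..17  seq  (1B, 1-aligned); 17..20  -- padding (3B); 20..24  version  (4B, 4-aligned); sizeof = 24, alignof = 8
0..1  ammo  (1B, 1-aligned)
1..8  team  (7B, 1-aligned)
8..9  state  (1B, 1-aligned)
9..12  -- padding (3B)
12..16  z  (4B, 4-aligned)
16..56  id  (40B, 8-aligned)
56..57  hp  (1B, 1-aligned)
57..64  -- padding (7B)
64..88  score  (24B, 8-aligned)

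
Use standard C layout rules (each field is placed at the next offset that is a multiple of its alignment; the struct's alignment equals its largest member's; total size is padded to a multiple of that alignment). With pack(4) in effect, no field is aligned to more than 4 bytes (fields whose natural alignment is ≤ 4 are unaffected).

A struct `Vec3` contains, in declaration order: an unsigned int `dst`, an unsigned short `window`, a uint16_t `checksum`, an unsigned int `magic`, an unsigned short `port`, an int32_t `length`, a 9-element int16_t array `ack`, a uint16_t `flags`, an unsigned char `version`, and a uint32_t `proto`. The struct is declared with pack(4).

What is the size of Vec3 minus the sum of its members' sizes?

0..4  dst  (4B, 4-aligned)
4..6  window  (2B, 2-aligned)
6..8  checksum  (2B, 2-aligned)
8..12  magic  (4B, 4-aligned)
12..14  port  (2B, 2-aligned)
14..16  -- padding (2B)
16..20  length  (4B, 4-aligned)
20..38  ack  (18B, 2-aligned)
38..40  flags  (2B, 2-aligned)
40..41  version  (1B, 1-aligned)
41..44  -- padding (3B)
44..48  proto  (4B, 4-aligned)
sizeof = 48, alignof = 4
data bytes 43, size 48 → padding 5

5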